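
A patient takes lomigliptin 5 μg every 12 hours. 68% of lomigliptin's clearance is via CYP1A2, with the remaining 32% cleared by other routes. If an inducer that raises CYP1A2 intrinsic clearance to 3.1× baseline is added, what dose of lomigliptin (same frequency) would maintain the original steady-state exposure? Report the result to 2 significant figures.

12 μg

CYP1A2: 0.68 × 3.1 = 2.108
Other: 0.32 (unchanged)
Relative clearance = 2.108 + 0.32 = 2.428.
Exposure is unchanged when dose changes in proportion to clearance. New dose = 5 μg × 2.428 = 12 μg.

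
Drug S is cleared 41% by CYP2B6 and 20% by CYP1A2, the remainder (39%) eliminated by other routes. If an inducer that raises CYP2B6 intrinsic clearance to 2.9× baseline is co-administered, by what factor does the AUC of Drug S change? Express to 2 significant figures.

0.56

The CYP2B6 pathway (41% of clearance) rises to 2.9× activity: 0.41 × 2.9 = 1.189.
CYP1A2 (20%) and the residual 39% are unaffected.
CL_new/CL_old = 1.189 + 0.2 + 0.39 = 1.779.
AUC ratio = CL_old/CL_new = 1 / 1.779 = 0.56.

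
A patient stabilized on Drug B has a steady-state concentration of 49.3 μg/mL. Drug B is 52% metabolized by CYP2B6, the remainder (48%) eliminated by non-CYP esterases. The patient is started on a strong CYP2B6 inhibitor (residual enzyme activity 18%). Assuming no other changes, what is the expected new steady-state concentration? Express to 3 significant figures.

85.9 μg/mL

The CYP2B6 pathway (52% of clearance) is reduced to 0.18× activity: 0.52 × 0.18 = 0.0936.
The remaining 48% of clearance is unaffected.
New clearance relative to baseline: 0.0936 + 0.48 = 0.5736.
With dosing unchanged, steady-state concentration scales as 1/CL: 49.3 / 0.5736 = 85.9 μg/mL.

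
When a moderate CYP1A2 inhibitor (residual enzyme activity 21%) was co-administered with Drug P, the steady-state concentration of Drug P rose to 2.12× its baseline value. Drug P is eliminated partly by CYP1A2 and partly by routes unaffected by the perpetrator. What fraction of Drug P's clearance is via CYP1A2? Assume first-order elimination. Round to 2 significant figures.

Write x for the fraction cleared via CYP1A2. The observed steady-state concentration change means clearance fell to 1/2.12 = 0.4717 of baseline.
Only the CYP1A2 route changed, so 0.4717 = x·0.21 + (1 − x), giving x = 0.67.

0.67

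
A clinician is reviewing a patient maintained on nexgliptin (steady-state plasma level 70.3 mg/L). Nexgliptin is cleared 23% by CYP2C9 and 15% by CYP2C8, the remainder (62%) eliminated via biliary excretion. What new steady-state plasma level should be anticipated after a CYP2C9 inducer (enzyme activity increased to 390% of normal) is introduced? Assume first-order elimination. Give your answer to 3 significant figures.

The CYP2C9 pathway (23% of clearance) rises to 3.9× activity: 0.23 × 3.9 = 0.897.
CYP2C8 (15%) and the residual 62% are unaffected.
New clearance relative to baseline: 0.897 + 0.15 + 0.62 = 1.667.
With dosing unchanged, steady-state plasma level scales as 1/CL: 70.3 / 1.667 = 42.2 mg/L.

42.2 mg/L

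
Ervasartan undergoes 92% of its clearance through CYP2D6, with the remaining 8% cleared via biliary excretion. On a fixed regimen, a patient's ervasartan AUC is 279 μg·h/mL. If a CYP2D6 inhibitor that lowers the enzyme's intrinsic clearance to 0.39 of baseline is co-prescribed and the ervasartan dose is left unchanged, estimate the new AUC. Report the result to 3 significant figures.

The CYP2D6 pathway (92% of clearance) is reduced to 0.39× activity: 0.92 × 0.39 = 0.3588.
Non-CYP routes (8%) are unchanged.
CL_new/CL_old = 0.3588 + 0.08 = 0.4388.
With dosing unchanged, AUC scales as 1/CL: 279 / 0.4388 = 636 μg·h/mL.

636 μg·h/mL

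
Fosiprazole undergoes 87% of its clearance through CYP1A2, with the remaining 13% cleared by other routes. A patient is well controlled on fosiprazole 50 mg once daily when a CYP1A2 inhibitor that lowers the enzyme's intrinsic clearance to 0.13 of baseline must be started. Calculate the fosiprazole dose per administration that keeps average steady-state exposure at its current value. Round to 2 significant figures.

The CYP1A2 pathway (87% of clearance) falls to 0.13× activity: 0.87 × 0.13 = 0.1131.
The remaining 13% of clearance is unaffected.
CL_new/CL_old = 0.1131 + 0.13 = 0.2431.
Exposure is unchanged when dose changes in proportion to clearance. New dose = 50 mg × 0.2431 = 12 mg.

12 mg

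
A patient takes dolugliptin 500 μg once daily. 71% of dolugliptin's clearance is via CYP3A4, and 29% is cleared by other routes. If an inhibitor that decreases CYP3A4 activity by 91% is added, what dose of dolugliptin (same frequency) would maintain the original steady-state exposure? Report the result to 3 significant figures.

177 μg

The CYP3A4 pathway (71% of clearance) falls to 0.09× activity: 0.71 × 0.09 = 0.0639.
The remaining 29% of clearance is unaffected.
Relative clearance = 0.0639 + 0.29 = 0.3539.
Css,avg = (dose rate)/CL, so holding Css fixed requires dose ∝ CL: 500 × 0.3539 = 177 μg.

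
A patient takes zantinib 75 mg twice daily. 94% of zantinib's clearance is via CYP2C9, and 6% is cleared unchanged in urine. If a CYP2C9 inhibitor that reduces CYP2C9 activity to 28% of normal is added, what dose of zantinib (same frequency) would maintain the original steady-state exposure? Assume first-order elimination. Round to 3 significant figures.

24.2 mg

The CYP2C9 pathway (94% of clearance) drops to 0.28× activity: 0.94 × 0.28 = 0.2632.
Non-CYP routes (6%) are unchanged.
CL_new/CL_old = 0.2632 + 0.06 = 0.3232.
Css,avg = (dose rate)/CL, so holding Css fixed requires dose ∝ CL: 75 × 0.3232 = 24.2 mg.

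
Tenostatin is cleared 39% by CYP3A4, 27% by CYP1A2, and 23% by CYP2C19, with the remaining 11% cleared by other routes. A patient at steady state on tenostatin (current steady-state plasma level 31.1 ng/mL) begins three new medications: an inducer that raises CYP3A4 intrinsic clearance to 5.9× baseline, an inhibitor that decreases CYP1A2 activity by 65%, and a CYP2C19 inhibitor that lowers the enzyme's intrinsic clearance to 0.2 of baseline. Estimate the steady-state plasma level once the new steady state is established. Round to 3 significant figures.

The CYP3A4 pathway (39% of clearance) is boosted to 5.9× activity: 0.39 × 5.9 = 2.301.
The CYP1A2 pathway (27% of clearance) falls to 0.35× activity: 0.27 × 0.35 = 0.0945.
The CYP2C19 pathway (23% of clearance) is reduced to 0.2× activity: 0.23 × 0.2 = 0.046.
Non-CYP routes (11%) are unchanged.
Relative clearance = 2.301 + 0.0945 + 0.046 + 0.11 = 2.5515.
New steady-state plasma level = 31.1 / 2.5515 = 12.2 ng/mL (concentration scales inversely with clearance).

12.2 ng/mL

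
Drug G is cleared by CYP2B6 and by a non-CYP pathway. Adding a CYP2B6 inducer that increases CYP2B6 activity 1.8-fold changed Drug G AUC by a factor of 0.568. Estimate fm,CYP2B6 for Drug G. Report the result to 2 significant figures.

0.95

Let fm be the CYP2B6 fraction. New clearance relative to baseline = fm × 1.8 + (1 − fm).
AUC ratio = 1 / (new CL fraction), so new CL fraction = 1 / 0.568 = 1.761.
fm × 1.8 + 1 − fm = 1.761  ⇒  fm × (1.8 − 1) = 0.7606  ⇒  fm = 0.95.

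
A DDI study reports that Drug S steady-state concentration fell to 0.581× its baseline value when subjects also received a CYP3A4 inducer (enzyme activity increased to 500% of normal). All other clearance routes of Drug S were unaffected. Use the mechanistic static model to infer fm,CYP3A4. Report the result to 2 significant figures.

Let fm be the CYP3A4 fraction. New clearance relative to baseline = fm × 5 + (1 − fm).
Steady-state concentration ratio = 1 / (new CL fraction), so new CL fraction = 1 / 0.581 = 1.721.
fm × 5 + 1 − fm = 1.721  ⇒  fm × (5 − 1) = 0.7212  ⇒  fm = 0.18.

0.18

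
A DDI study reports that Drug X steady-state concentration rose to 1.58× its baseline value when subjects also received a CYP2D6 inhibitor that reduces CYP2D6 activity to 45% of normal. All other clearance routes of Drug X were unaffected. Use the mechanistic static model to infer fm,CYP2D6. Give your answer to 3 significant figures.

Let x = fm,CYP2D6. Because steady-state concentration ∝ 1/CL, relative clearance fell to 1/1.58 = 0.6329.
Only the CYP2D6 route changed, so 0.6329 = x·0.45 + (1 − x), giving x = 0.667.

0.667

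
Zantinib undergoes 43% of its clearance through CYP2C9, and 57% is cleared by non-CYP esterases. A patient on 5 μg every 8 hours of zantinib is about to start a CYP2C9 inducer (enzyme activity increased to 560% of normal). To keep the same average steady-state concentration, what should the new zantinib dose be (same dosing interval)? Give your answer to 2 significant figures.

15 μg

The CYP2C9 pathway (43% of clearance) is boosted to 5.6× activity: 0.43 × 5.6 = 2.408.
The remaining 57% of clearance is unaffected.
Relative clearance = 2.408 + 0.57 = 2.978.
Css,avg = (dose rate)/CL, so holding Css fixed requires dose ∝ CL: 5 × 2.978 = 15 μg.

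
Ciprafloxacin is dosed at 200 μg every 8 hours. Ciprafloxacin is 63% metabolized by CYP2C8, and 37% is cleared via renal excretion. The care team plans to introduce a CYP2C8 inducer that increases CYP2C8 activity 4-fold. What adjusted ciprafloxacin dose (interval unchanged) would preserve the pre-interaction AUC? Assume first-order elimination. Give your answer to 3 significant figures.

The CYP2C8 pathway (63% of clearance) rises to 4× activity: 0.63 × 4 = 2.52.
The remaining 37% of clearance is unaffected.
Relative clearance = 2.52 + 0.37 = 2.89.
To maintain the same steady-state level, dose must scale with clearance: new dose = 200 × 2.89 = 578 μg.

578 μg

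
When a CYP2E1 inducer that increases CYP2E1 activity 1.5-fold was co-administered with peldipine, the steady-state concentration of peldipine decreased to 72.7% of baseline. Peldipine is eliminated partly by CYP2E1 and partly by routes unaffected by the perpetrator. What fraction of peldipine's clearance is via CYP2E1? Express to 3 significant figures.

0.751

CL'/CL = 1 / 0.727 = 1.376
1.5·fm + (1 − fm) = 1.376
fm = (1.376 − 1) / (1.5 − 1) = 0.751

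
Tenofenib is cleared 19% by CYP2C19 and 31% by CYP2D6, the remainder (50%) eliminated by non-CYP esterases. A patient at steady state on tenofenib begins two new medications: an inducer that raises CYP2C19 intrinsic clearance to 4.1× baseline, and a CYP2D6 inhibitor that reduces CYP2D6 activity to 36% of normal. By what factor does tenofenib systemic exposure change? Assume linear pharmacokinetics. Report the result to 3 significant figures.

CYP2C19: 0.19 × 4.1 = 0.779
CYP2D6: 0.31 × 0.36 = 0.1116
Other: 0.5 (unchanged)
Relative clearance = 0.779 + 0.1116 + 0.5 = 1.3906.
Because systemic exposure varies inversely with clearance, the combined effect is 1 / 1.3906 = 0.719.

0.719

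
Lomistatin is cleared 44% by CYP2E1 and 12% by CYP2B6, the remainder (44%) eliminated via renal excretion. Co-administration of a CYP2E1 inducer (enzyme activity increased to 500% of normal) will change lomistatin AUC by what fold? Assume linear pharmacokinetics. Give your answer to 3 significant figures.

The CYP2E1 pathway (44% of clearance) is boosted to 5× activity: 0.44 × 5 = 2.2.
CYP2B6 (12%) and the residual 44% are unaffected.
New clearance relative to baseline: 2.2 + 0.12 + 0.44 = 2.76.
Since AUC ∝ 1/CL, the ratio is 1 / 2.76 = 0.362.

0.362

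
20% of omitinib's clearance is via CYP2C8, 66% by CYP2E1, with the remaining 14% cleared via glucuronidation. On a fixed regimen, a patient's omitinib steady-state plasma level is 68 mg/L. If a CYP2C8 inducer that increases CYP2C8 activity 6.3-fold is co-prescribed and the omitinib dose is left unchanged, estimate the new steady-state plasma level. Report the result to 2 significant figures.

33 mg/L

The CYP2C8 pathway (20% of clearance) increases to 6.3× activity: 0.2 × 6.3 = 1.26.
CYP2E1 (66%) and the residual 14% are unaffected.
CL_new/CL_old = 1.26 + 0.66 + 0.14 = 2.06.
New steady-state plasma level = baseline ÷ relative clearance = 68 / 2.06 = 33 mg/L.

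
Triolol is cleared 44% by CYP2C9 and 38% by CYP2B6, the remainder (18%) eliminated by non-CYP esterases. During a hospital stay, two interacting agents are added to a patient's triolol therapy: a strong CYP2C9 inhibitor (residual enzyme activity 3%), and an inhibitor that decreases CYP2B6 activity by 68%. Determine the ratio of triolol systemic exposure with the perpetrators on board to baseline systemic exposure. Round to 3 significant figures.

3.18

The CYP2C9 pathway (44% of clearance) falls to 0.03× activity: 0.44 × 0.03 = 0.0132.
The CYP2B6 pathway (38% of clearance) falls to 0.32× activity: 0.38 × 0.32 = 0.1216.
Non-CYP routes (18%) are unchanged.
CL_new/CL_old = 0.0132 + 0.1216 + 0.18 = 0.3148.
Net systemic exposure ratio = 1 / 0.3148 = 3.18.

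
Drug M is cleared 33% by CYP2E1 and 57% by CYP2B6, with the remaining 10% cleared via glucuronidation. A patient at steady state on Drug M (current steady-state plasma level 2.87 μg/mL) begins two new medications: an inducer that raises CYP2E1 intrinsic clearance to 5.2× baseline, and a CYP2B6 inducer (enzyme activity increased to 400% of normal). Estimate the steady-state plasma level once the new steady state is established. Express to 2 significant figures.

0.70 μg/mL

CYP2E1: 0.33 × 5.2 = 1.716
CYP2B6: 0.57 × 4 = 2.28
Other: 0.1 (unchanged)
Relative clearance = 1.716 + 2.28 + 0.1 = 4.096.
Dividing the baseline by the relative clearance: 2.87 / 4.096 = 0.70 μg/mL.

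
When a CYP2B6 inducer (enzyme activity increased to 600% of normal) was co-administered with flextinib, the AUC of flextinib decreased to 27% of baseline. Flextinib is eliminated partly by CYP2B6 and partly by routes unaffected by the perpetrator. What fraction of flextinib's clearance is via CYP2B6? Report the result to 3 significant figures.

Let x = fm,CYP2B6. Because AUC ∝ 1/CL, relative clearance rose to 1/0.270 = 3.704.
Setting x·6 + (1 − x) = 3.704 and solving: x = (3.704 − 1)/(6 − 1) = 0.541.

0.541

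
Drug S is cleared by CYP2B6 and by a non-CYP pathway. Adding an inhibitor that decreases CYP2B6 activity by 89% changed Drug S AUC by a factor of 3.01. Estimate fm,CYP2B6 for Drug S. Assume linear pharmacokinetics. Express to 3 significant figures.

0.750

CL'/CL = 1 / 3.01 = 0.3322
0.11·fm + (1 − fm) = 0.3322
fm = (0.3322 − 1) / (0.11 − 1) = 0.750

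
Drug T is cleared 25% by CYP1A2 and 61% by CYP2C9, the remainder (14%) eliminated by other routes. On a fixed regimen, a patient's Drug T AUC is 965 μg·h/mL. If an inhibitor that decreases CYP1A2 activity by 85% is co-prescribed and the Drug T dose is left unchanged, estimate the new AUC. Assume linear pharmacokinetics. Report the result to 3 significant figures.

The CYP1A2 pathway (25% of clearance) is reduced to 0.15× activity: 0.25 × 0.15 = 0.0375.
CYP2C9 (61%) and the residual 14% are unaffected.
Relative clearance = 0.0375 + 0.61 + 0.14 = 0.7875.
With dosing unchanged, AUC scales as 1/CL: 965 / 0.7875 = 1.23 × 10³ μg·h/mL.

1.23 × 10³ μg·h/mL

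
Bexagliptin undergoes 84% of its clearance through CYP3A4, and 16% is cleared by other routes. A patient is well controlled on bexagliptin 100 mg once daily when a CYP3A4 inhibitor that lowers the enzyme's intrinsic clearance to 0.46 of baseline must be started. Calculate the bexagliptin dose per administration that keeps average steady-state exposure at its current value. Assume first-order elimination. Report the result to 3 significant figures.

CYP3A4: 0.84 × 0.46 = 0.3864
Other: 0.16 (unchanged)
New clearance relative to baseline: 0.3864 + 0.16 = 0.5464.
Css,avg = (dose rate)/CL, so holding Css fixed requires dose ∝ CL: 100 × 0.5464 = 54.6 mg.

54.6 mg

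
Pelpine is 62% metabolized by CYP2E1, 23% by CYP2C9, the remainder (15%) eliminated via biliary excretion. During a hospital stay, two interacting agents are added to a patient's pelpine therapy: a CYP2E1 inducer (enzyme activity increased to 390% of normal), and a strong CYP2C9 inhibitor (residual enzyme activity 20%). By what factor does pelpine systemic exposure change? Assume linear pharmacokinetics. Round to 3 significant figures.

0.383

The CYP2E1 pathway (62% of clearance) rises to 3.9× activity: 0.62 × 3.9 = 2.418.
The CYP2C9 pathway (23% of clearance) falls to 0.2× activity: 0.23 × 0.2 = 0.046.
Non-CYP routes (15%) are unchanged.
CL_new/CL_old = 2.418 + 0.046 + 0.15 = 2.614.
Net systemic exposure ratio = 1 / 2.614 = 0.383.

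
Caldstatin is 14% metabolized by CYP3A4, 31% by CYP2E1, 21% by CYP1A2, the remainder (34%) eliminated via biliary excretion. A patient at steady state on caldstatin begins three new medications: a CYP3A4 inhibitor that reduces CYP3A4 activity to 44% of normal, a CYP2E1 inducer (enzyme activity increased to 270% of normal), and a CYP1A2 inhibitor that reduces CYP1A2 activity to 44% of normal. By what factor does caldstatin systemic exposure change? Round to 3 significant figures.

0.751

The CYP3A4 pathway (14% of clearance) is reduced to 0.44× activity: 0.14 × 0.44 = 0.0616.
The CYP2E1 pathway (31% of clearance) rises to 2.7× activity: 0.31 × 2.7 = 0.837.
The CYP1A2 pathway (21% of clearance) is reduced to 0.44× activity: 0.21 × 0.44 = 0.0924.
The remaining 34% of clearance is unaffected.
New clearance relative to baseline: 0.0616 + 0.837 + 0.0924 + 0.34 = 1.331.
Net systemic exposure ratio = 1 / 1.331 = 0.751.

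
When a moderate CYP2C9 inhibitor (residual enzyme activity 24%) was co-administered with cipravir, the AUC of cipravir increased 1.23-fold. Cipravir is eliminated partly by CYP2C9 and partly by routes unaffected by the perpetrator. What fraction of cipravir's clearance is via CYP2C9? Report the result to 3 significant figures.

0.246

CL'/CL = 1 / 1.23 = 0.813
0.24·fm + (1 − fm) = 0.813
fm = (0.813 − 1) / (0.24 − 1) = 0.246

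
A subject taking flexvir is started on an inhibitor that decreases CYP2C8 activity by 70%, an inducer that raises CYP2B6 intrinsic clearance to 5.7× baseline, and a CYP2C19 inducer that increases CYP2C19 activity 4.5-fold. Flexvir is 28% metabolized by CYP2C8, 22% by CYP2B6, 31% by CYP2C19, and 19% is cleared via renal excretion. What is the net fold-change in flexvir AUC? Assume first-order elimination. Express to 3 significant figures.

0.342

The CYP2C8 pathway (28% of clearance) falls to 0.3× activity: 0.28 × 0.3 = 0.084.
The CYP2B6 pathway (22% of clearance) rises to 5.7× activity: 0.22 × 5.7 = 1.254.
The CYP2C19 pathway (31% of clearance) rises to 4.5× activity: 0.31 × 4.5 = 1.395.
The remaining 19% of clearance is unaffected.
Relative clearance = 0.084 + 1.254 + 1.395 + 0.19 = 2.923.
AUC ∝ 1/CL: fold-change = 1 / 2.923 = 0.342.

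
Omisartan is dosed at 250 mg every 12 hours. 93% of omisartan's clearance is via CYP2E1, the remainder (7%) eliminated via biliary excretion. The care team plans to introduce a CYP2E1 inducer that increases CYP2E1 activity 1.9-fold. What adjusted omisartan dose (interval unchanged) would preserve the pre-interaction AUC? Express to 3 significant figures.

The CYP2E1 pathway (93% of clearance) increases to 1.9× activity: 0.93 × 1.9 = 1.767.
The remaining 7% of clearance is unaffected.
CL_new/CL_old = 1.767 + 0.07 = 1.837.
Css,avg = (dose rate)/CL, so holding Css fixed requires dose ∝ CL: 250 × 1.837 = 459 mg.

459 mg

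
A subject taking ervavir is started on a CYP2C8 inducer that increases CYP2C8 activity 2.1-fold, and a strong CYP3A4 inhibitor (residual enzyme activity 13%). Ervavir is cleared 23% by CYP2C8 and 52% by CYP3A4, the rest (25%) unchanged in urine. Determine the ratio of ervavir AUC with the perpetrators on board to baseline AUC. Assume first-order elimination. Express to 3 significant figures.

1.25

The CYP2C8 pathway (23% of clearance) rises to 2.1× activity: 0.23 × 2.1 = 0.483.
The CYP3A4 pathway (52% of clearance) drops to 0.13× activity: 0.52 × 0.13 = 0.0676.
Non-CYP routes (25%) are unchanged.
CL_new/CL_old = 0.483 + 0.0676 + 0.25 = 0.8006.
AUC ∝ 1/CL: fold-change = 1 / 0.8006 = 1.25.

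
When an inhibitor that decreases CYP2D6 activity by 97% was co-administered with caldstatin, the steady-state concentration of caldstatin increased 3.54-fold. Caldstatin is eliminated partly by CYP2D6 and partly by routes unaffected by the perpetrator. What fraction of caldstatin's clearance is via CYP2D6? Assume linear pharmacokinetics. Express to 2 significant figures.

Call the CYP2D6 fraction fm. After the interaction, CL_new/CL_old = fm × 0.03 + (1 − fm).
Steady-state concentration ratio = 1 / (new CL fraction), so new CL fraction = 1 / 3.54 = 0.2825.
fm × 0.03 + 1 − fm = 0.2825  ⇒  fm × (0.03 − 1) = −0.7175  ⇒  fm = 0.74.

0.74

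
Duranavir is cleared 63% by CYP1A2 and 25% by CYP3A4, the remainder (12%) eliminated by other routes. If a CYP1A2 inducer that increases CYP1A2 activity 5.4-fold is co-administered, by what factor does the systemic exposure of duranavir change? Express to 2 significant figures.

0.27

CYP1A2: 0.63 × 5.4 = 3.402
CYP3A4: 0.25 (unchanged)
Other: 0.12 (unchanged)
Relative clearance = 3.402 + 0.25 + 0.12 = 3.772.
Systemic exposure is inversely proportional to clearance, so the fold-change is 1 / 3.772 = 0.27.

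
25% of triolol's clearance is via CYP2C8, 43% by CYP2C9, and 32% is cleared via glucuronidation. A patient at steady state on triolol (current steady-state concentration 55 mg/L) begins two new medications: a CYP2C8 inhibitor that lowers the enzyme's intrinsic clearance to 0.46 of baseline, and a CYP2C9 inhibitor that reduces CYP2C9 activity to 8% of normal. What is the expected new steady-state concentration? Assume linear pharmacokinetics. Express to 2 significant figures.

The CYP2C8 pathway (25% of clearance) is reduced to 0.46× activity: 0.25 × 0.46 = 0.115.
The CYP2C9 pathway (43% of clearance) is reduced to 0.08× activity: 0.43 × 0.08 = 0.0344.
Non-CYP routes (32%) are unchanged.
Relative clearance = 0.115 + 0.0344 + 0.32 = 0.4694.
Steady-state concentration ∝ 1/CL: new value = 55 / 0.4694 = 1.2 × 10² mg/L.

1.2 × 10² mg/L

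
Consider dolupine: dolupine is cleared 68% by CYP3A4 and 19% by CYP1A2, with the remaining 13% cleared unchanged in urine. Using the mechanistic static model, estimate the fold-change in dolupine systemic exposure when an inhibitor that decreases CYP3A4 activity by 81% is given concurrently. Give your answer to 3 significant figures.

CYP3A4: 0.68 × 0.19 = 0.1292
CYP1A2: 0.19 (unchanged)
Other: 0.13 (unchanged)
New clearance relative to baseline: 0.1292 + 0.19 + 0.13 = 0.4492.
Systemic exposure ratio = CL_old/CL_new = 1 / 0.4492 = 2.23.

2.23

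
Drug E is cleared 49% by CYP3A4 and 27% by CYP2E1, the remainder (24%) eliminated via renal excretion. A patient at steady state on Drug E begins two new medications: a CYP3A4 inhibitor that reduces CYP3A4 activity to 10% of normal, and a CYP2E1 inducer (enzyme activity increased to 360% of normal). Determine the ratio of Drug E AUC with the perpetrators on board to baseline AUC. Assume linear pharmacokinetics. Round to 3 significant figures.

The CYP3A4 pathway (49% of clearance) falls to 0.1× activity: 0.49 × 0.1 = 0.049.
The CYP2E1 pathway (27% of clearance) is boosted to 3.6× activity: 0.27 × 3.6 = 0.972.
The remaining 24% of clearance is unaffected.
CL_new/CL_old = 0.049 + 0.972 + 0.24 = 1.261.
AUC ∝ 1/CL: fold-change = 1 / 1.261 = 0.793.

0.793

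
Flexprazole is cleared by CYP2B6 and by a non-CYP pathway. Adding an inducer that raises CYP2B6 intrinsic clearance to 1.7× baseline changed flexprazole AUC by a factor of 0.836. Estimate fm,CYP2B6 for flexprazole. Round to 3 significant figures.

Write x for the fraction cleared via CYP2B6. The observed AUC change means clearance rose to 1/0.836 = 1.196 of baseline.
Setting x·1.7 + (1 − x) = 1.196 and solving: x = (1.196 − 1)/(1.7 − 1) = 0.280.

0.280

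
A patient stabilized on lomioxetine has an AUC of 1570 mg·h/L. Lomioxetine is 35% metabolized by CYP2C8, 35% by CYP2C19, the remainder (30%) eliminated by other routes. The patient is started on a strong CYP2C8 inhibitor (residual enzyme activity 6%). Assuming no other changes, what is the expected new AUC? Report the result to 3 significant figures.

2.34 × 10³ mg·h/L

The CYP2C8 pathway (35% of clearance) drops to 0.06× activity: 0.35 × 0.06 = 0.021.
CYP2C19 (35%) and the residual 30% are unaffected.
New clearance relative to baseline: 0.021 + 0.35 + 0.3 = 0.671.
New AUC = baseline ÷ relative clearance = 1570 / 0.671 = 2.34 × 10³ mg·h/L.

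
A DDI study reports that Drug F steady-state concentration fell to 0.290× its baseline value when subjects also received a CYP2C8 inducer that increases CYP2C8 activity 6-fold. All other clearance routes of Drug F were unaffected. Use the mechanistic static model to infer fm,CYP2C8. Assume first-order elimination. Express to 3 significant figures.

CL'/CL = 1 / 0.290 = 3.448
6·fm + (1 − fm) = 3.448
fm = (3.448 − 1) / (6 − 1) = 0.490

0.490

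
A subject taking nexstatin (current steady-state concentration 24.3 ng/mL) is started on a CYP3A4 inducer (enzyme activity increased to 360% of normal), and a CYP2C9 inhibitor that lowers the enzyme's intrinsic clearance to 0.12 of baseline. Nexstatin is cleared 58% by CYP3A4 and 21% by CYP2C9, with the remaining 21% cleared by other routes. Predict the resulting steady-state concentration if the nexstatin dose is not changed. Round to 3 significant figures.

The CYP3A4 pathway (58% of clearance) is boosted to 3.6× activity: 0.58 × 3.6 = 2.088.
The CYP2C9 pathway (21% of clearance) drops to 0.12× activity: 0.21 × 0.12 = 0.0252.
The remaining 21% of clearance is unaffected.
CL_new/CL_old = 2.088 + 0.0252 + 0.21 = 2.3232.
Dividing the baseline by the relative clearance: 24.3 / 2.3232 = 10.5 ng/mL.

10.5 ng/mL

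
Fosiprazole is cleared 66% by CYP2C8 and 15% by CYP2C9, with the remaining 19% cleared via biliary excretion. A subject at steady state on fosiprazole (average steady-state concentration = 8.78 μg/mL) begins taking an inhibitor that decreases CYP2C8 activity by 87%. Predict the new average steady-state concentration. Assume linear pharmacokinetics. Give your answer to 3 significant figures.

CYP2C8: 0.66 × 0.13 = 0.0858
CYP2C9: 0.15 (unchanged)
Other: 0.19 (unchanged)
CL_new/CL_old = 0.0858 + 0.15 + 0.19 = 0.4258.
With dosing unchanged, average steady-state concentration scales as 1/CL: 8.78 / 0.4258 = 20.6 μg/mL.

20.6 μg/mL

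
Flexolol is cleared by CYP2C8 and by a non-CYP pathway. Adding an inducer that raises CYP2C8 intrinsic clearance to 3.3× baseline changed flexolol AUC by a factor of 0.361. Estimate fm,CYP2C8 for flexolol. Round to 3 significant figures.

0.770

Write x for the fraction cleared via CYP2C8. The observed AUC change means clearance rose to 1/0.361 = 2.77 of baseline.
Only the CYP2C8 route changed, so 2.77 = x·3.3 + (1 − x), giving x = 0.770.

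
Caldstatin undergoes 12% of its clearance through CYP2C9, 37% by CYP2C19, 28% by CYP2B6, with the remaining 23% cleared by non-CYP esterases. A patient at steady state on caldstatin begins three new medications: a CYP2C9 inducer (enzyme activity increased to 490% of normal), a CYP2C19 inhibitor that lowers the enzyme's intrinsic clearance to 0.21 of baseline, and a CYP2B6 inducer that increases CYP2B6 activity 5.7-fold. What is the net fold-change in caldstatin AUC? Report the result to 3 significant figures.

0.401

CYP2C9: 0.12 × 4.9 = 0.588
CYP2C19: 0.37 × 0.21 = 0.0777
CYP2B6: 0.28 × 5.7 = 1.596
Other: 0.23 (unchanged)
New clearance relative to baseline: 0.588 + 0.0777 + 1.596 + 0.23 = 2.4917.
Because AUC varies inversely with clearance, the combined effect is 1 / 2.4917 = 0.401.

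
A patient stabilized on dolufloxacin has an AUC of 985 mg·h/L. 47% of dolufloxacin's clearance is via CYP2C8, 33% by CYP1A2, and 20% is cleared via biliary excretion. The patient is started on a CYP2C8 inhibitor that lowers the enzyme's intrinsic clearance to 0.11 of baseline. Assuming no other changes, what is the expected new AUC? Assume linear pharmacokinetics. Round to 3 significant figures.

The CYP2C8 pathway (47% of clearance) drops to 0.11× activity: 0.47 × 0.11 = 0.0517.
CYP1A2 (33%) and the residual 20% are unaffected.
Relative clearance = 0.0517 + 0.33 + 0.2 = 0.5817.
New AUC = baseline ÷ relative clearance = 985 / 0.5817 = 1.69 × 10³ mg·h/L.

1.69 × 10³ mg·h/L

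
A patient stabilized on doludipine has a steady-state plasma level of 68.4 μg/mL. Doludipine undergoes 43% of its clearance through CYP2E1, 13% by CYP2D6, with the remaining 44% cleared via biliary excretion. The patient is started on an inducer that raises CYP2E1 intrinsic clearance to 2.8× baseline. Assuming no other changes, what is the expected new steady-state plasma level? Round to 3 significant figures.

38.6 μg/mL

CYP2E1: 0.43 × 2.8 = 1.204
CYP2D6: 0.13 (unchanged)
Other: 0.44 (unchanged)
New clearance relative to baseline: 1.204 + 0.13 + 0.44 = 1.774.
New steady-state plasma level = baseline ÷ relative clearance = 68.4 / 1.774 = 38.6 μg/mL.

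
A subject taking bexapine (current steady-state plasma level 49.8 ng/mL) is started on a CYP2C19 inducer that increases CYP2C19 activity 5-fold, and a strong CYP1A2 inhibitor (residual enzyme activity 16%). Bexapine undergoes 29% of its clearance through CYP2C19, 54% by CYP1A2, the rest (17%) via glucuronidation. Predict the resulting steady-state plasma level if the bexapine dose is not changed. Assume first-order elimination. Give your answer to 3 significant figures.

CYP2C19: 0.29 × 5 = 1.45
CYP1A2: 0.54 × 0.16 = 0.0864
Other: 0.17 (unchanged)
Relative clearance = 1.45 + 0.0864 + 0.17 = 1.7064.
Steady-state plasma level ∝ 1/CL: new value = 49.8 / 1.7064 = 29.2 ng/mL.

29.2 ng/mL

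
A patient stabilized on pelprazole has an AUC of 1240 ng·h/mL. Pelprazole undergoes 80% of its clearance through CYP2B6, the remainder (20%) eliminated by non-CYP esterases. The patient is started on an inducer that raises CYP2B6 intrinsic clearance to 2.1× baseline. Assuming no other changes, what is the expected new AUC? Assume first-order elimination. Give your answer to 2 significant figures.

CYP2B6: 0.8 × 2.1 = 1.68
Other: 0.2 (unchanged)
Relative clearance = 1.68 + 0.2 = 1.88.
AUC ∝ 1/CL, so new value = 1240 / 1.88 = 6.6 × 10² ng·h/mL.

6.6 × 10² ng·h/mL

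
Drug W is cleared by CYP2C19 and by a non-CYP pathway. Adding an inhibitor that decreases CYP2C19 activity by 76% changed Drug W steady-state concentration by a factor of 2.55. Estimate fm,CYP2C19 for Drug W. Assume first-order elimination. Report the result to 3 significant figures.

0.800

Write x for the fraction cleared via CYP2C19. The observed steady-state concentration change means clearance fell to 1/2.55 = 0.3922 of baseline.
Setting x·0.24 + (1 − x) = 0.3922 and solving: x = (0.3922 − 1)/(0.24 − 1) = 0.800.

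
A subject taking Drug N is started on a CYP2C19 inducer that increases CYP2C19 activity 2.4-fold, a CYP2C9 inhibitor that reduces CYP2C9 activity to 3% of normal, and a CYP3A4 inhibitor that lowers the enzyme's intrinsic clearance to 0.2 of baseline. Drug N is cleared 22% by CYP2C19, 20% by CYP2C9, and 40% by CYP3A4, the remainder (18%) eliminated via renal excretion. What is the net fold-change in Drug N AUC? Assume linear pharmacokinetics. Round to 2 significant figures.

The CYP2C19 pathway (22% of clearance) rises to 2.4× activity: 0.22 × 2.4 = 0.528.
The CYP2C9 pathway (20% of clearance) is reduced to 0.03× activity: 0.2 × 0.03 = 0.006.
The CYP3A4 pathway (40% of clearance) falls to 0.2× activity: 0.4 × 0.2 = 0.08.
Non-CYP routes (18%) are unchanged.
Relative clearance = 0.528 + 0.006 + 0.08 + 0.18 = 0.794.
AUC ∝ 1/CL: fold-change = 1 / 0.794 = 1.3.

1.3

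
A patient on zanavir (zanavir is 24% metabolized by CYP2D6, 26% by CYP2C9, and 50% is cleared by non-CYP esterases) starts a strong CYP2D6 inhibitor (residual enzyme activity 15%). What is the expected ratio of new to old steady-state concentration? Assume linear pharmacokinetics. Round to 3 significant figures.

The CYP2D6 pathway (24% of clearance) falls to 0.15× activity: 0.24 × 0.15 = 0.036.
CYP2C9 (26%) and the residual 50% are unaffected.
Relative clearance = 0.036 + 0.26 + 0.5 = 0.796.
Steady-state concentration ratio = CL_old/CL_new = 1 / 0.796 = 1.26.

1.26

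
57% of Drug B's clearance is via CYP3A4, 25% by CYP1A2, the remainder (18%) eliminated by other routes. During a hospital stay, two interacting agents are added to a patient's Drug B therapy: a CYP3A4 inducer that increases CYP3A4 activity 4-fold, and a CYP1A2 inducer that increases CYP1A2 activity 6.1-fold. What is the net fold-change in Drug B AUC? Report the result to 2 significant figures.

The CYP3A4 pathway (57% of clearance) increases to 4× activity: 0.57 × 4 = 2.28.
The CYP1A2 pathway (25% of clearance) is boosted to 6.1× activity: 0.25 × 6.1 = 1.525.
The remaining 18% of clearance is unaffected.
New clearance relative to baseline: 2.28 + 1.525 + 0.18 = 3.985.
Because AUC varies inversely with clearance, the combined effect is 1 / 3.985 = 0.25.

0.25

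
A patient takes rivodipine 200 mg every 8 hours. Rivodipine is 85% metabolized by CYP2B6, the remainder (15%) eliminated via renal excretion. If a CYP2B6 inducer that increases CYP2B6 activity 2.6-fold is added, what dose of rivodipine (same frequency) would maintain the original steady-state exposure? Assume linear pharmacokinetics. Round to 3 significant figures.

472 mg

The CYP2B6 pathway (85% of clearance) increases to 2.6× activity: 0.85 × 2.6 = 2.21.
Non-CYP routes (15%) are unchanged.
Relative clearance = 2.21 + 0.15 = 2.36.
To maintain the same steady-state level, dose must scale with clearance: new dose = 200 × 2.36 = 472 mg.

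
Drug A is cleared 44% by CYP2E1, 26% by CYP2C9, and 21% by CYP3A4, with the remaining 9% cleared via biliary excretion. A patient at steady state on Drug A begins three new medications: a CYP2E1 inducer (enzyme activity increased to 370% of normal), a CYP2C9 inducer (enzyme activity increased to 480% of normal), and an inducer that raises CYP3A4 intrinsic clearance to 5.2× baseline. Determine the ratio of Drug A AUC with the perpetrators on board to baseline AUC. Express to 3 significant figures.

0.246

The CYP2E1 pathway (44% of clearance) is boosted to 3.7× activity: 0.44 × 3.7 = 1.628.
The CYP2C9 pathway (26% of clearance) rises to 4.8× activity: 0.26 × 4.8 = 1.248.
The CYP3A4 pathway (21% of clearance) increases to 5.2× activity: 0.21 × 5.2 = 1.092.
Non-CYP routes (9%) are unchanged.
CL_new/CL_old = 1.628 + 1.248 + 1.092 + 0.09 = 4.058.
Net AUC ratio = 1 / 4.058 = 0.246.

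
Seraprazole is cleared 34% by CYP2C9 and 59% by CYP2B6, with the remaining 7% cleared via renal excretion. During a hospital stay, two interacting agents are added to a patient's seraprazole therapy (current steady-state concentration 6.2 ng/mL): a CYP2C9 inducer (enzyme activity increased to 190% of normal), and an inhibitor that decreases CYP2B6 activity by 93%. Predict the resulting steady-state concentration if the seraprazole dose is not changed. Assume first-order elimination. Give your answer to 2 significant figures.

8.2 ng/mL

The CYP2C9 pathway (34% of clearance) increases to 1.9× activity: 0.34 × 1.9 = 0.646.
The CYP2B6 pathway (59% of clearance) drops to 0.07× activity: 0.59 × 0.07 = 0.0413.
Non-CYP routes (7%) are unchanged.
New clearance relative to baseline: 0.646 + 0.0413 + 0.07 = 0.7573.
Steady-state concentration ∝ 1/CL: new value = 6.2 / 0.7573 = 8.2 ng/mL.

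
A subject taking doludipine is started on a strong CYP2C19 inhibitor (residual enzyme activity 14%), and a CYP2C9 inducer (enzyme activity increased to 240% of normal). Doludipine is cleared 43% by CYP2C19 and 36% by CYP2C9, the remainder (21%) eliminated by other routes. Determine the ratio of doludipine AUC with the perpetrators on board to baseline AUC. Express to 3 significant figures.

0.882

The CYP2C19 pathway (43% of clearance) falls to 0.14× activity: 0.43 × 0.14 = 0.0602.
The CYP2C9 pathway (36% of clearance) increases to 2.4× activity: 0.36 × 2.4 = 0.864.
Non-CYP routes (21%) are unchanged.
CL_new/CL_old = 0.0602 + 0.864 + 0.21 = 1.1342.
Net AUC ratio = 1 / 1.1342 = 0.882.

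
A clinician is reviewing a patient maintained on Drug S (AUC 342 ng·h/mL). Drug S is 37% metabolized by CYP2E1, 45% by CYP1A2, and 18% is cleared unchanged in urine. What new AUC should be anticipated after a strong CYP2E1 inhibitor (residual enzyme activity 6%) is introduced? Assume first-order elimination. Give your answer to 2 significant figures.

The CYP2E1 pathway (37% of clearance) drops to 0.06× activity: 0.37 × 0.06 = 0.0222.
CYP1A2 (45%) and the residual 18% are unaffected.
CL_new/CL_old = 0.0222 + 0.45 + 0.18 = 0.6522.
AUC ∝ 1/CL, so new value = 342 / 0.6522 = 5.2 × 10² ng·h/mL.

5.2 × 10² ng·h/mL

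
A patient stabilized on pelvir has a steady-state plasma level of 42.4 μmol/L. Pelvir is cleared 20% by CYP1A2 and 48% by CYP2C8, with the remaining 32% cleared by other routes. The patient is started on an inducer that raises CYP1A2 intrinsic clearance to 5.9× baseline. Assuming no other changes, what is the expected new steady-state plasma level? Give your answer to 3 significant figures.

The CYP1A2 pathway (20% of clearance) is boosted to 5.9× activity: 0.2 × 5.9 = 1.18.
CYP2C8 (48%) and the residual 32% are unaffected.
CL_new/CL_old = 1.18 + 0.48 + 0.32 = 1.98.
With dosing unchanged, steady-state plasma level scales as 1/CL: 42.4 / 1.98 = 21.4 μmol/L.

21.4 μmol/L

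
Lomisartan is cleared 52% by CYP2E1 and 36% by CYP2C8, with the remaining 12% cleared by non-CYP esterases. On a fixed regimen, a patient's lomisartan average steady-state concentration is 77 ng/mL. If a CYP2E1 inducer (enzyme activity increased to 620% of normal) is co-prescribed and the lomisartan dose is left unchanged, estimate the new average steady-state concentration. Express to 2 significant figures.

21 ng/mL

The CYP2E1 pathway (52% of clearance) is boosted to 6.2× activity: 0.52 × 6.2 = 3.224.
CYP2C8 (36%) and the residual 12% are unaffected.
New clearance relative to baseline: 3.224 + 0.36 + 0.12 = 3.704.
Average steady-state concentration ∝ 1/CL, so new value = 77 / 3.704 = 21 ng/mL.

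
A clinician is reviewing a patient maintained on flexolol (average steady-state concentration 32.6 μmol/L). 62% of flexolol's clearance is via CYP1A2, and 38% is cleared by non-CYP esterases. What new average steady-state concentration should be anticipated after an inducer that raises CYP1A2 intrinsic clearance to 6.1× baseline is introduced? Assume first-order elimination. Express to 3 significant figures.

CYP1A2: 0.62 × 6.1 = 3.782
Other: 0.38 (unchanged)
CL_new/CL_old = 3.782 + 0.38 = 4.162.
With dosing unchanged, average steady-state concentration scales as 1/CL: 32.6 / 4.162 = 7.83 μmol/L.

7.83 μmol/L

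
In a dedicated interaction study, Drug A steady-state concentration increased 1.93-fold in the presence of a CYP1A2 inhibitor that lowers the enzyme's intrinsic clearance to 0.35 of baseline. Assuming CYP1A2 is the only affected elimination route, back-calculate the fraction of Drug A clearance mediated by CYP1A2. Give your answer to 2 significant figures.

Call the CYP1A2 fraction fm. After the interaction, CL_new/CL_old = fm × 0.35 + (1 − fm).
Steady-state concentration ratio = 1 / (new CL fraction), so new CL fraction = 1 / 1.93 = 0.5181.
fm × 0.35 + 1 − fm = 0.5181  ⇒  fm × (0.35 − 1) = −0.4819  ⇒  fm = 0.74.

0.74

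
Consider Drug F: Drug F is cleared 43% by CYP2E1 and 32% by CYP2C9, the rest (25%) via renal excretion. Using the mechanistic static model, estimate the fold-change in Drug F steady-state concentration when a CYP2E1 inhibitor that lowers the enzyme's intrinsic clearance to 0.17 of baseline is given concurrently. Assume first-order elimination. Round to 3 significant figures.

1.55

The CYP2E1 pathway (43% of clearance) drops to 0.17× activity: 0.43 × 0.17 = 0.0731.
CYP2C9 (32%) and the residual 25% are unaffected.
Relative clearance = 0.0731 + 0.32 + 0.25 = 0.6431.
Steady-state concentration ratio = CL_old/CL_new = 1 / 0.6431 = 1.55.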